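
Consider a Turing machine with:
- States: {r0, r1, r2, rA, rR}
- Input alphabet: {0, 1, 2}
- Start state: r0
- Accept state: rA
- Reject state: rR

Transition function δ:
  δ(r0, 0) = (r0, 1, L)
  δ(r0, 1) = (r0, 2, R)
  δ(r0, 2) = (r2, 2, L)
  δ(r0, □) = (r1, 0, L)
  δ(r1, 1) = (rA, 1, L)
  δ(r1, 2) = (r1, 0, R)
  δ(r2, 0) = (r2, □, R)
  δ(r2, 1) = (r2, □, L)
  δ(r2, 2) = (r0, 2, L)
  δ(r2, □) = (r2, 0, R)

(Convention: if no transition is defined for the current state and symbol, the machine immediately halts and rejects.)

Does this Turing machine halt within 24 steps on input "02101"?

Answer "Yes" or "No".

Execution trace:
Initial: [r0]02101
Step 1: δ(r0, 0) = (r0, 1, L) → [r0]□12101
Step 2: δ(r0, □) = (r1, 0, L) → [r1]□012101

No transition is defined for δ(r1, □). By convention the machine halts and rejects.
The machine halted after 2 steps (within the 24-step bound).

Answer: Yes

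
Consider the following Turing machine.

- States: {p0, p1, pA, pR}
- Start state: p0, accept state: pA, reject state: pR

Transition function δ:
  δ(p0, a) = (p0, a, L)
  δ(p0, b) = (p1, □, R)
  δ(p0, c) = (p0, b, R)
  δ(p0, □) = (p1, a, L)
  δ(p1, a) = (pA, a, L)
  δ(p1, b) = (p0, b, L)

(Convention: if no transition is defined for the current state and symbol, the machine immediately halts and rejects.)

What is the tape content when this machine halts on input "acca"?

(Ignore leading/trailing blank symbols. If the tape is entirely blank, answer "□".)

Execution trace:
Initial: [p0]acca
Step 1: δ(p0, a) = (p0, a, L) → [p0]□acca
Step 2: δ(p0, □) = (p1, a, L) → [p1]□aacca

No transition is defined for δ(p1, □). By convention the machine halts and rejects.

Final tape (ignoring leading/trailing blanks): aacca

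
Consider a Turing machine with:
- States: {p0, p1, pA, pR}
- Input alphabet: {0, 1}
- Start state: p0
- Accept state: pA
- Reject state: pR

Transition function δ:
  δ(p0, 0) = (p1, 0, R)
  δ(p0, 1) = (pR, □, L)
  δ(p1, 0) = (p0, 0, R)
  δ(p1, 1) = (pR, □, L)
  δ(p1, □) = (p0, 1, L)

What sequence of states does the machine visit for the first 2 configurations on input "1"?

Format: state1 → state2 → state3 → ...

Execution trace:
Initial: [p0]1
Step 1: δ(p0, 1) = (pR, □, L) → [pR]□□

The machine reaches the reject state pR and halts.

State sequence: p0 → pR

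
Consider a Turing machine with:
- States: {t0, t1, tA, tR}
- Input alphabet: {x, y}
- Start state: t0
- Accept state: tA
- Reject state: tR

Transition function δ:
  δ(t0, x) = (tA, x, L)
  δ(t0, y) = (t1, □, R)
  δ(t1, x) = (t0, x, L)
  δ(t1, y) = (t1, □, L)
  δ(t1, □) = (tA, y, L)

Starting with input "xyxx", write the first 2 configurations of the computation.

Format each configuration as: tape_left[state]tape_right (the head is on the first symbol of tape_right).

Transitions applied:
Step 1: δ(t0, x) = (tA, x, L)

The first 2 configurations are:
[t0]xyxx ⊢ [tA]□xyxx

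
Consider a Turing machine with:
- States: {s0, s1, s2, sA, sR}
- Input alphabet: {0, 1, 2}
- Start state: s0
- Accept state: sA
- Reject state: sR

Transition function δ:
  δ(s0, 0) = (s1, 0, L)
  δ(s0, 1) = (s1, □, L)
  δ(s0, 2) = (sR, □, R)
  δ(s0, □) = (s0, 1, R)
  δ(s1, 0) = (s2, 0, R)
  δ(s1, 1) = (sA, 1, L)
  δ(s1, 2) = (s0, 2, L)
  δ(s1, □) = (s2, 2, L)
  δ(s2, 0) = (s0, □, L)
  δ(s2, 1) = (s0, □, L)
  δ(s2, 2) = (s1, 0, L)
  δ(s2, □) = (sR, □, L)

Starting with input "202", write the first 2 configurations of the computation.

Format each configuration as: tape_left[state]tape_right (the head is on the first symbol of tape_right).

Transitions applied:
Step 1: δ(s0, 2) = (sR, □, R)

The first 2 configurations are:
[s0]202 ⊢ □[sR]02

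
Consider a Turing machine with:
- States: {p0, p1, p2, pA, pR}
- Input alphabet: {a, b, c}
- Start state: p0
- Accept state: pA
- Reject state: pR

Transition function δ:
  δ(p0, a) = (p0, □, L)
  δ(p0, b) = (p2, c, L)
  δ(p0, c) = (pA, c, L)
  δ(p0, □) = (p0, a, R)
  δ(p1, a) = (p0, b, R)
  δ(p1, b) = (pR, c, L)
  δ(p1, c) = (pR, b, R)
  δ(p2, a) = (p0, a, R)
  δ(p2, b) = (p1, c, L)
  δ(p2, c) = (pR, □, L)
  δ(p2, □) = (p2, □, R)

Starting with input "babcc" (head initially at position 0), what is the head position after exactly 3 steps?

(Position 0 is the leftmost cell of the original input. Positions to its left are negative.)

Execution trace (head position shown):
Step 0: [p0]babcc  (head at position 0)
Step 1: move left → [p2]□cabcc  (head at position -1)
Step 2: move right → □[p2]cabcc  (head at position 0)
Step 3: move left → [pR]□□abcc  (head at position -1)

After 3 steps, the head is at position -1.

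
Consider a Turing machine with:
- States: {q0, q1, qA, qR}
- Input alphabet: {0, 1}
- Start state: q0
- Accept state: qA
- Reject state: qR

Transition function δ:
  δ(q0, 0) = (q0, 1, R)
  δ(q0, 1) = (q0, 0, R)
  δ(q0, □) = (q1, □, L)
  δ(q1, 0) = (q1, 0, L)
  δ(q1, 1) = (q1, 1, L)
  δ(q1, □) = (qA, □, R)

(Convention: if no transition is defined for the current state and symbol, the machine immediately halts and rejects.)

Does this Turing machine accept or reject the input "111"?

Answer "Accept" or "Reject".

Execution trace:
Initial: [q0]111
Step 1: δ(q0, 1) = (q0, 0, R) → 0[q0]11
Step 2: δ(q0, 1) = (q0, 0, R) → 00[q0]1
Step 3: δ(q0, 1) = (q0, 0, R) → 000[q0]□
Step 4: δ(q0, □) = (q1, □, L) → 00[q1]0□
Step 5: δ(q1, 0) = (q1, 0, L) → 0[q1]00□
Step 6: δ(q1, 0) = (q1, 0, L) → [q1]000□
Step 7: δ(q1, 0) = (q1, 0, L) → [q1]□000□
Step 8: δ(q1, □) = (qA, □, R) → □[qA]000□

The machine reaches the accept state qA and halts.

Answer: Accept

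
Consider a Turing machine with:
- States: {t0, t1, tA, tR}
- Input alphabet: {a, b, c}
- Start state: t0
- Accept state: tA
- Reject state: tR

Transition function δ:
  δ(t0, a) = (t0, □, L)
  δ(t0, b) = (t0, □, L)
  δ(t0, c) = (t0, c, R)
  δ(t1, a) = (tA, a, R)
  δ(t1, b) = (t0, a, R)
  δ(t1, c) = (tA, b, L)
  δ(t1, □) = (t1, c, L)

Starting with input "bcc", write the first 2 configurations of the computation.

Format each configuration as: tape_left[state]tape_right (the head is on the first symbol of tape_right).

Transitions applied:
Step 1: δ(t0, b) = (t0, □, L)

The first 2 configurations are:
[t0]bcc ⊢ [t0]□□cc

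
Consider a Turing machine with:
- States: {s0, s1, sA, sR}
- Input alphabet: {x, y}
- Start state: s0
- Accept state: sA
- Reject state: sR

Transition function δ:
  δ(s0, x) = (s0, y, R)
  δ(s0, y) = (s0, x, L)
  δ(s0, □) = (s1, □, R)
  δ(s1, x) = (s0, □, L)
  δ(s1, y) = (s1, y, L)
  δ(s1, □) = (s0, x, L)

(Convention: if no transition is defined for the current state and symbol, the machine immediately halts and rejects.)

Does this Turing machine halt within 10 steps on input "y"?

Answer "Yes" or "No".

Execution trace:
Initial: [s0]y
Step 1: δ(s0, y) = (s0, x, L) → [s0]□x
Step 2: δ(s0, □) = (s1, □, R) → □[s1]x
Step 3: δ(s1, x) = (s0, □, L) → [s0]□□
Step 4: δ(s0, □) = (s1, □, R) → □[s1]□
Step 5: δ(s1, □) = (s0, x, L) → [s0]□x
Step 6: δ(s0, □) = (s1, □, R) → □[s1]x
Step 7: δ(s1, x) = (s0, □, L) → [s0]□□
Step 8: δ(s0, □) = (s1, □, R) → □[s1]□
Step 9: δ(s1, □) = (s0, x, L) → [s0]□x
Step 10: δ(s0, □) = (s1, □, R) → □[s1]x

The machine has not reached a halting state after 10 steps.
The machine did not halt within the 10-step bound.

Answer: No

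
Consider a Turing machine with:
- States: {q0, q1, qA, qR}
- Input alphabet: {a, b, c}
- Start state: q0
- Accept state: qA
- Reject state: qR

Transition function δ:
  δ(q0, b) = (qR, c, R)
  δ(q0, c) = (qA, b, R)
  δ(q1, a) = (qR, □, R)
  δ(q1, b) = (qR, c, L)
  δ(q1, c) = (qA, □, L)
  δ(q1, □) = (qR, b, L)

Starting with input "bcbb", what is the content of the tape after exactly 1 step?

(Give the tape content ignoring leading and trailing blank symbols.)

Execution trace:
Initial: [q0]bcbb
Step 1: δ(q0, b) = (qR, c, R) → c[qR]cbb

The machine reaches the reject state qR and halts.

After 1 step, the tape (ignoring leading/trailing blanks) is: ccbb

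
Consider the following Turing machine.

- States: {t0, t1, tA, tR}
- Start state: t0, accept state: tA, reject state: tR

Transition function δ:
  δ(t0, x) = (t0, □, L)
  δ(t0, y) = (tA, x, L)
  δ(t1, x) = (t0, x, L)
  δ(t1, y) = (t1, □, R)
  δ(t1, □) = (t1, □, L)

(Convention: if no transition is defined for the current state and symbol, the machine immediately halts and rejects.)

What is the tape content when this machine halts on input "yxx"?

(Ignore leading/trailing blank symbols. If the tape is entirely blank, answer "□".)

Execution trace:
Initial: [t0]yxx
Step 1: δ(t0, y) = (tA, x, L) → [tA]□xxx

The machine reaches the accept state tA and halts.

Final tape (ignoring leading/trailing blanks): xxx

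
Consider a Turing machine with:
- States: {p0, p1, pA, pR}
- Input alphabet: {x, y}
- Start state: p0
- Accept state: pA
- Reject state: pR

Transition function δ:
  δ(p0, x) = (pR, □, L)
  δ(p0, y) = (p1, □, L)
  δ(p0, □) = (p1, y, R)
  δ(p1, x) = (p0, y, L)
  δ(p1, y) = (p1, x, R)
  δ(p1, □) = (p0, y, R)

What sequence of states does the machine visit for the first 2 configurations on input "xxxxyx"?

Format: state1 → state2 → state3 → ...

Execution trace:
Initial: [p0]xxxxyx
Step 1: δ(p0, x) = (pR, □, L) → [pR]□□xxxyx

The machine reaches the reject state pR and halts.

State sequence: p0 → pR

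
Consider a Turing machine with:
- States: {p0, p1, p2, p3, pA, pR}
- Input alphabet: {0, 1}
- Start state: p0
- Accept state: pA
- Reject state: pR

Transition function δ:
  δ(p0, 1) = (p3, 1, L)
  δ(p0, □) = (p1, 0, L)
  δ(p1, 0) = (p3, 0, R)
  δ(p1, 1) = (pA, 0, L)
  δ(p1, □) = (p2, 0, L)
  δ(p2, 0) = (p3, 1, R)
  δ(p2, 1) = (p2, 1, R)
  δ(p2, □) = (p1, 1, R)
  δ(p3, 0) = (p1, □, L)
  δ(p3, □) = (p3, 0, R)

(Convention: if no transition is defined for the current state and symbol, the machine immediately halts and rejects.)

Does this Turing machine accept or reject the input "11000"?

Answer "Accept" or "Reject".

Execution trace:
Initial: [p0]11000
Step 1: δ(p0, 1) = (p3, 1, L) → [p3]□11000
Step 2: δ(p3, □) = (p3, 0, R) → 0[p3]11000

No transition is defined for δ(p3, 1). By convention the machine halts and rejects.

Answer: Reject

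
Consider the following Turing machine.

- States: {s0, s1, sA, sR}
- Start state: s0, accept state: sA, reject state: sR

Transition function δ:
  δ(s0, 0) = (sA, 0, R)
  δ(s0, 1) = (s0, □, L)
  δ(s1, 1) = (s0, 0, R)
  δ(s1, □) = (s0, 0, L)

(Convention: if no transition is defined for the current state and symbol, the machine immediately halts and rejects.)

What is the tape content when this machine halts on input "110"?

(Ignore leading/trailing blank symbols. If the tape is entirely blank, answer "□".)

Execution trace:
Initial: [s0]110
Step 1: δ(s0, 1) = (s0, □, L) → [s0]□□10

No transition is defined for δ(s0, □). By convention the machine halts and rejects.

Final tape (ignoring leading/trailing blanks): 10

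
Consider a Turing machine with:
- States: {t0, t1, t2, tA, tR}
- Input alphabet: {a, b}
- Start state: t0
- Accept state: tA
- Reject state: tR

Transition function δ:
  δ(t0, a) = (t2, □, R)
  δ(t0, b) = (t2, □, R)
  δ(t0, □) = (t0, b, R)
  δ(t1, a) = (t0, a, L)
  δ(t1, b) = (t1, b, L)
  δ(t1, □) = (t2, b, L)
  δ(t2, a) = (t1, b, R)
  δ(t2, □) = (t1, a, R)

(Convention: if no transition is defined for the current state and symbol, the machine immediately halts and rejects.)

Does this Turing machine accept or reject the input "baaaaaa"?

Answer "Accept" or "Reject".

Execution trace:
Initial: [t0]baaaaaa
Step 1: δ(t0, b) = (t2, □, R) → □[t2]aaaaaa
Step 2: δ(t2, a) = (t1, b, R) → □b[t1]aaaaa
Step 3: δ(t1, a) = (t0, a, L) → □[t0]baaaaa
Step 4: δ(t0, b) = (t2, □, R) → □□[t2]aaaaa
Step 5: δ(t2, a) = (t1, b, R) → □□b[t1]aaaa
Step 6: δ(t1, a) = (t0, a, L) → □□[t0]baaaa
Step 7: δ(t0, b) = (t2, □, R) → □□□[t2]aaaa
Step 8: δ(t2, a) = (t1, b, R) → □□□b[t1]aaa
Step 9: δ(t1, a) = (t0, a, L) → □□□[t0]baaa
Step 10: δ(t0, b) = (t2, □, R) → □□□□[t2]aaa
Step 11: δ(t2, a) = (t1, b, R) → □□□□b[t1]aa
Step 12: δ(t1, a) = (t0, a, L) → □□□□[t0]baa
Step 13: δ(t0, b) = (t2, □, R) → □□□□□[t2]aa
Step 14: δ(t2, a) = (t1, b, R) → □□□□□b[t1]a
Step 15: δ(t1, a) = (t0, a, L) → □□□□□[t0]ba
Step 16: δ(t0, b) = (t2, □, R) → □□□□□□[t2]a
Step 17: δ(t2, a) = (t1, b, R) → □□□□□□b[t1]□
Step 18: δ(t1, □) = (t2, b, L) → □□□□□□[t2]bb

No transition is defined for δ(t2, b). By convention the machine halts and rejects.

Answer: Reject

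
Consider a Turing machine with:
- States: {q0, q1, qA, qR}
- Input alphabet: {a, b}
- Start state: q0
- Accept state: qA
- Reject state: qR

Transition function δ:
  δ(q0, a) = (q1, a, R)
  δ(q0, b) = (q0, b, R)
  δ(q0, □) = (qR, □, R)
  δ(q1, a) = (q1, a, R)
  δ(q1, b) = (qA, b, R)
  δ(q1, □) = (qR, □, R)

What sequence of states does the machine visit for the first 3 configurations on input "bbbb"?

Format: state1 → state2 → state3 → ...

Execution trace:
Initial: [q0]bbbb
Step 1: δ(q0, b) = (q0, b, R) → b[q0]bbb
Step 2: δ(q0, b) = (q0, b, R) → bb[q0]bb

State sequence: q0 → q0 → q0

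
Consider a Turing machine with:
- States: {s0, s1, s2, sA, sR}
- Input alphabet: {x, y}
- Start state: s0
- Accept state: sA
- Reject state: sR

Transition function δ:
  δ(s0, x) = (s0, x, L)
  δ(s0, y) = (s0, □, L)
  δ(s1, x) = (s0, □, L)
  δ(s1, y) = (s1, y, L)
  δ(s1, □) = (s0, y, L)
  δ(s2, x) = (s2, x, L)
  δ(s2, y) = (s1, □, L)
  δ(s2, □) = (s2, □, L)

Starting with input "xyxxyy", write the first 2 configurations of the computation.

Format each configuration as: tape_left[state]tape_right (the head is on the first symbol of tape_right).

Transitions applied:
Step 1: δ(s0, x) = (s0, x, L)

The first 2 configurations are:
[s0]xyxxyy ⊢ [s0]□xyxxyy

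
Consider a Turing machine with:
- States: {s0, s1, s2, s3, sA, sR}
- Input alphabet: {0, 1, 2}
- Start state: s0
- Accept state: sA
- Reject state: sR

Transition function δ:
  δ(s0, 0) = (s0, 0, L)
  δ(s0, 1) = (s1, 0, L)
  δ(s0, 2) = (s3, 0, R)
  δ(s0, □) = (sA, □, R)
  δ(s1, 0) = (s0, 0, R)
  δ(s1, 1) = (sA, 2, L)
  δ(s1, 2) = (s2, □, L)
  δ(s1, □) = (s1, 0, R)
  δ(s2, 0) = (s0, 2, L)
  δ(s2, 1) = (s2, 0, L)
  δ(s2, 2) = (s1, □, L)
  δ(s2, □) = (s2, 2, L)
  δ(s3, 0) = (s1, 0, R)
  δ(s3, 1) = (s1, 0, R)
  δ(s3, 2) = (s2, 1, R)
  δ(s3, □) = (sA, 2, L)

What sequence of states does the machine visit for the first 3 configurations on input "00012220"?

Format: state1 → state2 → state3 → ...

Execution trace:
Initial: [s0]00012220
Step 1: δ(s0, 0) = (s0, 0, L) → [s0]□00012220
Step 2: δ(s0, □) = (sA, □, R) → □[sA]00012220

The machine reaches the accept state sA and halts.

State sequence: s0 → s0 → sA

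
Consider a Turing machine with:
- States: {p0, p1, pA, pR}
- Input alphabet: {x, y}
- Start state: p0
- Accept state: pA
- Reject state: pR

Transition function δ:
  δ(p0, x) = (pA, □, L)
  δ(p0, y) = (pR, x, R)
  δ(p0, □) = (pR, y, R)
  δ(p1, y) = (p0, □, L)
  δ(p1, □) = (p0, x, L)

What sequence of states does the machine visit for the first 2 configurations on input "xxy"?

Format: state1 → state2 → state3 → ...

Execution trace:
Initial: [p0]xxy
Step 1: δ(p0, x) = (pA, □, L) → [pA]□□xy

The machine reaches the accept state pA and halts.

State sequence: p0 → pA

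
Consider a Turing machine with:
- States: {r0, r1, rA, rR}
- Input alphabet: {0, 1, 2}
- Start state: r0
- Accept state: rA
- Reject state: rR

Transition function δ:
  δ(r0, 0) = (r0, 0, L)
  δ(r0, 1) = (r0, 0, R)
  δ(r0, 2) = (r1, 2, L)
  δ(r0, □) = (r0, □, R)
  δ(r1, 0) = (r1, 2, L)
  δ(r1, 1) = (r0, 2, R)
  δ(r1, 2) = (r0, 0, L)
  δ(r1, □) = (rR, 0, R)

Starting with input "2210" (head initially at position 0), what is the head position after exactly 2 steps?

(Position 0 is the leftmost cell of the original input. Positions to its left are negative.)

Execution trace (head position shown):
Step 0: [r0]2210  (head at position 0)
Step 1: move left → [r1]□2210  (head at position -1)
Step 2: move right → 0[rR]2210  (head at position 0)

After 2 steps, the head is at position 0.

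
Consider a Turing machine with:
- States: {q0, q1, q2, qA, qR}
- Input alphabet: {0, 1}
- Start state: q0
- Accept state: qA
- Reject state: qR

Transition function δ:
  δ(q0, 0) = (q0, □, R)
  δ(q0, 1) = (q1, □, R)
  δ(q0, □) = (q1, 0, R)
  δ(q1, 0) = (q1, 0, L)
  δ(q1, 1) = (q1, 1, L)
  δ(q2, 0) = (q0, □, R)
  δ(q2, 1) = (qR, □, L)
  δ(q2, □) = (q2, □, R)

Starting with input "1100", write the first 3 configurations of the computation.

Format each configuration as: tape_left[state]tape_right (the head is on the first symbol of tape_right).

Transitions applied:
Step 1: δ(q0, 1) = (q1, □, R)
Step 2: δ(q1, 1) = (q1, 1, L)

The first 3 configurations are:
[q0]1100 ⊢ □[q1]100 ⊢ [q1]□100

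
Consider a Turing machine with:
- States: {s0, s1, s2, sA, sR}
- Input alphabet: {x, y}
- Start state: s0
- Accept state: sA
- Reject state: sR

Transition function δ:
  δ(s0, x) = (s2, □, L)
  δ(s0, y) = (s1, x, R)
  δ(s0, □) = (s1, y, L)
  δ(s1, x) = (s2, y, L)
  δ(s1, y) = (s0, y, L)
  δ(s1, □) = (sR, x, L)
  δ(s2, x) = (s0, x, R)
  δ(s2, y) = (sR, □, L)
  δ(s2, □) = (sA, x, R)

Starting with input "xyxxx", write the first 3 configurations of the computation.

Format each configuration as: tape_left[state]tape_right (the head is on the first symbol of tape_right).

Transitions applied:
Step 1: δ(s0, x) = (s2, □, L)
Step 2: δ(s2, □) = (sA, x, R)

The first 3 configurations are:
[s0]xyxxx ⊢ [s2]□□yxxx ⊢ x[sA]□yxxx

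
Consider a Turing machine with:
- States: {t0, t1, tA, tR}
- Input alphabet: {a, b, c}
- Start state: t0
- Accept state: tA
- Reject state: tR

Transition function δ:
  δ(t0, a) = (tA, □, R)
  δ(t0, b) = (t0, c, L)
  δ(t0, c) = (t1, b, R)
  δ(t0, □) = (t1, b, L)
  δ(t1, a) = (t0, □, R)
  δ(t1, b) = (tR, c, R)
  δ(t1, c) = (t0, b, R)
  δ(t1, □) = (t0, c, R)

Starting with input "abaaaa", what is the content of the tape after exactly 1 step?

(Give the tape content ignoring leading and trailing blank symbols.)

Execution trace:
Initial: [t0]abaaaa
Step 1: δ(t0, a) = (tA, □, R) → □[tA]baaaa

The machine reaches the accept state tA and halts.

After 1 step, the tape (ignoring leading/trailing blanks) is: baaaa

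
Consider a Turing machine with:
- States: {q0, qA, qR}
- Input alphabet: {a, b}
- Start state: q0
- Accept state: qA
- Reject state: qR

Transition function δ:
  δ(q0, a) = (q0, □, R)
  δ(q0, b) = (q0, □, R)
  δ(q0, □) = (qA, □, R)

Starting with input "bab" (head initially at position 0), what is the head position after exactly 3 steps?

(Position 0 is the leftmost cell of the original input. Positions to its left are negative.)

Execution trace (head position shown):
Step 0: [q0]bab  (head at position 0)
Step 1: move right → □[q0]ab  (head at position 1)
Step 2: move right → □□[q0]b  (head at position 2)
Step 3: move right → □□□[q0]□  (head at position 3)

After 3 steps, the head is at position 3.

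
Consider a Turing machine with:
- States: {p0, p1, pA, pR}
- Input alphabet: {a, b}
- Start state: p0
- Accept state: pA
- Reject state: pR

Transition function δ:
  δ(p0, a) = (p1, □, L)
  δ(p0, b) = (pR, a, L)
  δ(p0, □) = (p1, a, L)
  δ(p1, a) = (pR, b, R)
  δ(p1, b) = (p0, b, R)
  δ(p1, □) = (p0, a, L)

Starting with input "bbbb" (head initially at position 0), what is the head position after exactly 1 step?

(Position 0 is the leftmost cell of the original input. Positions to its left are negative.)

Execution trace (head position shown):
Step 0: [p0]bbbb  (head at position 0)
Step 1: move left → [pR]□abbb  (head at position -1)

After 1 step, the head is at position -1.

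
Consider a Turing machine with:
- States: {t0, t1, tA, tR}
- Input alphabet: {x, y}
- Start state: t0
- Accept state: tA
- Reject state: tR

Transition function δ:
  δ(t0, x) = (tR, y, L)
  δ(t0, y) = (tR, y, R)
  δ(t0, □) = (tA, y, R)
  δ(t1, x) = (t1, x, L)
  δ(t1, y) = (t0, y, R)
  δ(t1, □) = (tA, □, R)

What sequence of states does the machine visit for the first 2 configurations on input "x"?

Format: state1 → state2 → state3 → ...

Execution trace:
Initial: [t0]x
Step 1: δ(t0, x) = (tR, y, L) → [tR]□y

The machine reaches the reject state tR and halts.

State sequence: t0 → tR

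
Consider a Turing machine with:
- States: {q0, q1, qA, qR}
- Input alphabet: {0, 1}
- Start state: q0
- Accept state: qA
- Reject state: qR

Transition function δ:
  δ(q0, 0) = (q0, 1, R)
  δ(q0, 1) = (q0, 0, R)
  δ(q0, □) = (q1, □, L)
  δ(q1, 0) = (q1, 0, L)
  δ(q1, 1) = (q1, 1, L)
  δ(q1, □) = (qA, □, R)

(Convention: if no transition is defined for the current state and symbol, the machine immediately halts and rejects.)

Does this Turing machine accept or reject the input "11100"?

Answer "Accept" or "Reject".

Execution trace:
Initial: [q0]11100
Step 1: δ(q0, 1) = (q0, 0, R) → 0[q0]1100
Step 2: δ(q0, 1) = (q0, 0, R) → 00[q0]100
Step 3: δ(q0, 1) = (q0, 0, R) → 000[q0]00
Step 4: δ(q0, 0) = (q0, 1, R) → 0001[q0]0
Step 5: δ(q0, 0) = (q0, 1, R) → 00011[q0]□
Step 6: δ(q0, □) = (q1, □, L) → 0001[q1]1□
Step 7: δ(q1, 1) = (q1, 1, L) → 000[q1]11□
Step 8: δ(q1, 1) = (q1, 1, L) → 00[q1]011□
Step 9: δ(q1, 0) = (q1, 0, L) → 0[q1]0011□
Step 10: δ(q1, 0) = (q1, 0, L) → [q1]00011□
Step 11: δ(q1, 0) = (q1, 0, L) → [q1]□00011□
Step 12: δ(q1, □) = (qA, □, R) → □[qA]00011□

The machine reaches the accept state qA and halts.

Answer: Accept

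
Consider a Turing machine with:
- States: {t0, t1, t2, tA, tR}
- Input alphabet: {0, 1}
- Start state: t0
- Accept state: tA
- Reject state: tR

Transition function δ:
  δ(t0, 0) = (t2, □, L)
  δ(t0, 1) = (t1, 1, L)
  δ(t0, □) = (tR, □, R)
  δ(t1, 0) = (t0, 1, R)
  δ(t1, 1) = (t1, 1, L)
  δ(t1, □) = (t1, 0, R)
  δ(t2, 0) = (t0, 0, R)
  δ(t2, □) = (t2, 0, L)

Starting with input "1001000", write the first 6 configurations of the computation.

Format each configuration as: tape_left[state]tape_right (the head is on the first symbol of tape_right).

Transitions applied:
Step 1: δ(t0, 1) = (t1, 1, L)
Step 2: δ(t1, □) = (t1, 0, R)
Step 3: δ(t1, 1) = (t1, 1, L)
Step 4: δ(t1, 0) = (t0, 1, R)
Step 5: δ(t0, 1) = (t1, 1, L)

The first 6 configurations are:
[t0]1001000 ⊢ [t1]□1001000 ⊢ 0[t1]1001000 ⊢ [t1]01001000 ⊢ 1[t0]1001000 ⊢ [t1]11001000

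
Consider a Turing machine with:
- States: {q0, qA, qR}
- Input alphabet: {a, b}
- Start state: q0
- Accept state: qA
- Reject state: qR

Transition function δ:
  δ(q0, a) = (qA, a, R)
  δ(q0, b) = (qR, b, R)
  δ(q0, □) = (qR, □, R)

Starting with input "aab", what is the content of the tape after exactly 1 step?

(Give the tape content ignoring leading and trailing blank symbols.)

Execution trace:
Initial: [q0]aab
Step 1: δ(q0, a) = (qA, a, R) → a[qA]ab

The machine reaches the accept state qA and halts.

After 1 step, the tape (ignoring leading/trailing blanks) is: aab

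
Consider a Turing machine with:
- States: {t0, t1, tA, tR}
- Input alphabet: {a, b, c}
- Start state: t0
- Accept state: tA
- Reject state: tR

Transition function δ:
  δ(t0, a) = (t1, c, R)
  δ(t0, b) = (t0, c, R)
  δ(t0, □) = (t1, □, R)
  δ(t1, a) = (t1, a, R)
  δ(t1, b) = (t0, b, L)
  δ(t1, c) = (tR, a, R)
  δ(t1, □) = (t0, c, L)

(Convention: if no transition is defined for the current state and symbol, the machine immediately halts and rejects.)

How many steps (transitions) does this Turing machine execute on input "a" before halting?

Execution trace:
Initial: [t0]a
Step 1: δ(t0, a) = (t1, c, R) → c[t1]□
Step 2: δ(t1, □) = (t0, c, L) → [t0]cc

No transition is defined for δ(t0, c). By convention the machine halts and rejects.

The machine executed 2 steps before halting.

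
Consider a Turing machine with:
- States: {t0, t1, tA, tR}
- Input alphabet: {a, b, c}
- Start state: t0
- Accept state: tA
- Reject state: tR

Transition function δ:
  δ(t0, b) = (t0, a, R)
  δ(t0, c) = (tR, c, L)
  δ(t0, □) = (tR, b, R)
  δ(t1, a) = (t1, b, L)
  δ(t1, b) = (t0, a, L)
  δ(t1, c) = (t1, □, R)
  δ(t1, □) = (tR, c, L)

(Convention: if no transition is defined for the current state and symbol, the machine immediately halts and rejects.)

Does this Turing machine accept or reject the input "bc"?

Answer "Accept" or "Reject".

Execution trace:
Initial: [t0]bc
Step 1: δ(t0, b) = (t0, a, R) → a[t0]c
Step 2: δ(t0, c) = (tR, c, L) → [tR]ac

The machine reaches the reject state tR and halts.

Answer: Reject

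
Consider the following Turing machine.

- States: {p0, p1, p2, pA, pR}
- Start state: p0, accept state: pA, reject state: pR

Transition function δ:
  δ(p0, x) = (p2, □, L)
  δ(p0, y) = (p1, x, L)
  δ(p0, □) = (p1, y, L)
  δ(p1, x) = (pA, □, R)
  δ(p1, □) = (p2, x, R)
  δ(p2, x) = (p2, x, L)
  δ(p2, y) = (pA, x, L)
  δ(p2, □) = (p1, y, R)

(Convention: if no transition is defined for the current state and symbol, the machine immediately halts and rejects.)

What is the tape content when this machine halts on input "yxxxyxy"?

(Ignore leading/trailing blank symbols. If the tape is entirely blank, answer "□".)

Execution trace:
Initial: [p0]yxxxyxy
Step 1: δ(p0, y) = (p1, x, L) → [p1]□xxxxyxy
Step 2: δ(p1, □) = (p2, x, R) → x[p2]xxxxyxy
Step 3: δ(p2, x) = (p2, x, L) → [p2]xxxxxyxy
Step 4: δ(p2, x) = (p2, x, L) → [p2]□xxxxxyxy
Step 5: δ(p2, □) = (p1, y, R) → y[p1]xxxxxyxy
Step 6: δ(p1, x) = (pA, □, R) → y□[pA]xxxxyxy

The machine reaches the accept state pA and halts.

Final tape (ignoring leading/trailing blanks): y□xxxxyxy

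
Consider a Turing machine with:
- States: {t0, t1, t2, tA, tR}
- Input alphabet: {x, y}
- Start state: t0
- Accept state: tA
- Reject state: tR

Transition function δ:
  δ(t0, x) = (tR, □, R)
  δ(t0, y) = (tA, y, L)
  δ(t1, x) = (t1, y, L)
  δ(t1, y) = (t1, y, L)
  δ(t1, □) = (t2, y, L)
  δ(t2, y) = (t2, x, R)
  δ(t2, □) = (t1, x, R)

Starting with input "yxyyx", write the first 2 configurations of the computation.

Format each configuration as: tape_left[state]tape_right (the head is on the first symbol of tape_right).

Transitions applied:
Step 1: δ(t0, y) = (tA, y, L)

The first 2 configurations are:
[t0]yxyyx ⊢ [tA]□yxyyx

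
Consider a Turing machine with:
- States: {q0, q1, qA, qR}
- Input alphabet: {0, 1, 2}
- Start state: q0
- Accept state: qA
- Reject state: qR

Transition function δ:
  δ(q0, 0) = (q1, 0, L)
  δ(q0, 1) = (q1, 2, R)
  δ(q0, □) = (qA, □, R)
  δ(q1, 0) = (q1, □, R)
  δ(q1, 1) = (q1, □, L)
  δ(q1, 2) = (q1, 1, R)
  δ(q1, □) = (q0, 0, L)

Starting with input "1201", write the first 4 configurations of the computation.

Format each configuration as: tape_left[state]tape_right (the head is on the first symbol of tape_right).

Transitions applied:
Step 1: δ(q0, 1) = (q1, 2, R)
Step 2: δ(q1, 2) = (q1, 1, R)
Step 3: δ(q1, 0) = (q1, □, R)

The first 4 configurations are:
[q0]1201 ⊢ 2[q1]201 ⊢ 21[q1]01 ⊢ 21□[q1]1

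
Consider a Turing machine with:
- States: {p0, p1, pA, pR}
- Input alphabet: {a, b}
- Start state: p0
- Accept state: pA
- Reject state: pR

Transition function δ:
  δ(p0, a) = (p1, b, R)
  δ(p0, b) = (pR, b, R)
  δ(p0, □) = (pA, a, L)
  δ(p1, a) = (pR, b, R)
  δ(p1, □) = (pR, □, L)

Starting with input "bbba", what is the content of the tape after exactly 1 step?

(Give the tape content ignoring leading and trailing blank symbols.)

Execution trace:
Initial: [p0]bbba
Step 1: δ(p0, b) = (pR, b, R) → b[pR]bba

The machine reaches the reject state pR and halts.

After 1 step, the tape (ignoring leading/trailing blanks) is: bbba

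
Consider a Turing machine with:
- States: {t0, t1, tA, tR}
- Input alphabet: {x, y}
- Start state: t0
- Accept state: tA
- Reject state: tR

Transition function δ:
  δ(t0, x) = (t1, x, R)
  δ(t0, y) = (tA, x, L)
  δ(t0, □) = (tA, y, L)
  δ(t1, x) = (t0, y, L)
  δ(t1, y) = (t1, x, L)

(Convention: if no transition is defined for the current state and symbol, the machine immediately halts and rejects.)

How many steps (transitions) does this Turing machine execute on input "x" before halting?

Execution trace:
Initial: [t0]x
Step 1: δ(t0, x) = (t1, x, R) → x[t1]□

No transition is defined for δ(t1, □). By convention the machine halts and rejects.

The machine executed 1 step before halting.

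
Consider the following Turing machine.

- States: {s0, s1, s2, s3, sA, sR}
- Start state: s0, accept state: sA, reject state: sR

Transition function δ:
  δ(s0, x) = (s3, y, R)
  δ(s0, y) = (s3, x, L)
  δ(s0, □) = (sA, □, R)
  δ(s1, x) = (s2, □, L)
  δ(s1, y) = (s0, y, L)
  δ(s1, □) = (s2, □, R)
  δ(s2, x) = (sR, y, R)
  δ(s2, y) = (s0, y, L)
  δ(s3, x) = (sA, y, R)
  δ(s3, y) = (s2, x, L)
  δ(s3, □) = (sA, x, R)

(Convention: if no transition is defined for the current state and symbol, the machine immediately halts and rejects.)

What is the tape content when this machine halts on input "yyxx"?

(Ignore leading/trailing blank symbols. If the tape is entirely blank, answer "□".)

Execution trace:
Initial: [s0]yyxx
Step 1: δ(s0, y) = (s3, x, L) → [s3]□xyxx
Step 2: δ(s3, □) = (sA, x, R) → x[sA]xyxx

The machine reaches the accept state sA and halts.

Final tape (ignoring leading/trailing blanks): xxyxx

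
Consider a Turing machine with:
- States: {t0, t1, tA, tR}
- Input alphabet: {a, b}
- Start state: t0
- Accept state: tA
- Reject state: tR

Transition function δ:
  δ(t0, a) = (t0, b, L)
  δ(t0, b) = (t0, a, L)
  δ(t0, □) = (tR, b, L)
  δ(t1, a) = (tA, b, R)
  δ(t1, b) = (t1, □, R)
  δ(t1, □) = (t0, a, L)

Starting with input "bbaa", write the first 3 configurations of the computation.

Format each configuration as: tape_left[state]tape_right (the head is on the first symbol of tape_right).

Transitions applied:
Step 1: δ(t0, b) = (t0, a, L)
Step 2: δ(t0, □) = (tR, b, L)

The first 3 configurations are:
[t0]bbaa ⊢ [t0]□abaa ⊢ [tR]□babaa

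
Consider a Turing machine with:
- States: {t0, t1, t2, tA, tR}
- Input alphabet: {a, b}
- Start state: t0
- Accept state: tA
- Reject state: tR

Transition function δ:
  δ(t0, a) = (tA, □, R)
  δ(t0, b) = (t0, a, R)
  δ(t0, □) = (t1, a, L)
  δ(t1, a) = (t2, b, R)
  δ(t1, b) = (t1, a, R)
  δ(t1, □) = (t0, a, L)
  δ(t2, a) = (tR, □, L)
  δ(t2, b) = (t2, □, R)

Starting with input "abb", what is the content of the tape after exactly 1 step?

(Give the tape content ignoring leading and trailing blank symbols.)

Execution trace:
Initial: [t0]abb
Step 1: δ(t0, a) = (tA, □, R) → □[tA]bb

The machine reaches the accept state tA and halts.

After 1 step, the tape (ignoring leading/trailing blanks) is: bb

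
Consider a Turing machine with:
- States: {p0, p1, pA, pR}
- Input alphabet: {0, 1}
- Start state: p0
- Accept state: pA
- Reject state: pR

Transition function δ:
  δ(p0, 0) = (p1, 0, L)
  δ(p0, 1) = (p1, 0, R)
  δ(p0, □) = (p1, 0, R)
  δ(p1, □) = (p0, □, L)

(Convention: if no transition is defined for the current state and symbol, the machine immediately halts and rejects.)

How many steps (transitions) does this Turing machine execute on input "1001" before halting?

Execution trace:
Initial: [p0]1001
Step 1: δ(p0, 1) = (p1, 0, R) → 0[p1]001

No transition is defined for δ(p1, 0). By convention the machine halts and rejects.

The machine executed 1 step before halting.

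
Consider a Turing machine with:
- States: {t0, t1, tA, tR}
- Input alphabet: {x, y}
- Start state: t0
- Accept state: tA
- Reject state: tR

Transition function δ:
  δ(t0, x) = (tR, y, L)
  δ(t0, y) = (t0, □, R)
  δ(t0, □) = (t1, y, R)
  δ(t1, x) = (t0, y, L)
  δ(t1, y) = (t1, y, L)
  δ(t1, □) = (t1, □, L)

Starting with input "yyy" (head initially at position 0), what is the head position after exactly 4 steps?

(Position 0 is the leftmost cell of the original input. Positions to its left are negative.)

Execution trace (head position shown):
Step 0: [t0]yyy  (head at position 0)
Step 1: move right → □[t0]yy  (head at position 1)
Step 2: move right → □□[t0]y  (head at position 2)
Step 3: move right → □□□[t0]□  (head at position 3)
Step 4: move right → □□□y[t1]□  (head at position 4)

After 4 steps, the head is at position 4.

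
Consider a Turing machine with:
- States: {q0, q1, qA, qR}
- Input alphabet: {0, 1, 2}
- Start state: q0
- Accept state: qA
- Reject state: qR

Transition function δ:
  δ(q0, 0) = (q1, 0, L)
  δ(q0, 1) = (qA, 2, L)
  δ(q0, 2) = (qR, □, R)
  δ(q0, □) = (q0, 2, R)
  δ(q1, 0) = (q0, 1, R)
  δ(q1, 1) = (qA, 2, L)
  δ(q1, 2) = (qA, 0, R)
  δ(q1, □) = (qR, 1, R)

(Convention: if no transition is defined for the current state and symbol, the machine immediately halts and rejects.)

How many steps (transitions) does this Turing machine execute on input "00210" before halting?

Execution trace:
Initial: [q0]00210
Step 1: δ(q0, 0) = (q1, 0, L) → [q1]□00210
Step 2: δ(q1, □) = (qR, 1, R) → 1[qR]00210

The machine reaches the reject state qR and halts.

The machine executed 2 steps before halting.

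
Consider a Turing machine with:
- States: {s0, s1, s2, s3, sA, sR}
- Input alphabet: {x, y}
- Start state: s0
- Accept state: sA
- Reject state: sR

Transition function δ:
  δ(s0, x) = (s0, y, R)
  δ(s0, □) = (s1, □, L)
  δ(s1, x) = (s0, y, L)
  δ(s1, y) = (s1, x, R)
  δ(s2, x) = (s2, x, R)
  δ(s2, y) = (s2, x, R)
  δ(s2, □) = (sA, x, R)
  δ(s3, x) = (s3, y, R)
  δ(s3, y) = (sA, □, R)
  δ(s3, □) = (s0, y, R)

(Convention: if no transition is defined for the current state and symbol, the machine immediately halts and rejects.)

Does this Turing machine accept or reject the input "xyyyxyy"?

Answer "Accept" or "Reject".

Execution trace:
Initial: [s0]xyyyxyy
Step 1: δ(s0, x) = (s0, y, R) → y[s0]yyyxyy

No transition is defined for δ(s0, y). By convention the machine halts and rejects.

Answer: Reject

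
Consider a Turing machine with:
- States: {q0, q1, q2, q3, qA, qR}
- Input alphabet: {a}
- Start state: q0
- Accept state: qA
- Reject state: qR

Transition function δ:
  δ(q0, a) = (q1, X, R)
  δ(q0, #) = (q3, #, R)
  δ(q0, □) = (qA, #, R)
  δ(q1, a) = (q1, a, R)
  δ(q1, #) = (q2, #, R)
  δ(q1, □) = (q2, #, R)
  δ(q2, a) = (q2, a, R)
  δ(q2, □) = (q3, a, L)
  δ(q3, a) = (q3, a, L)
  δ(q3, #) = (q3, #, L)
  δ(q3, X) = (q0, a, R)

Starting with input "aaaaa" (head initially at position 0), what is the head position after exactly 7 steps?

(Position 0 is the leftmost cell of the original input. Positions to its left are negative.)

Execution trace (head position shown):
Step 0: [q0]aaaaa  (head at position 0)
Step 1: move right → X[q1]aaaa  (head at position 1)
Step 2: move right → Xa[q1]aaa  (head at position 2)
Step 3: move right → Xaa[q1]aa  (head at position 3)
Step 4: move right → Xaaa[q1]a  (head at position 4)
Step 5: move right → Xaaaa[q1]□  (head at position 5)
Step 6: move right → Xaaaa#[q2]□  (head at position 6)
Step 7: move left → Xaaaa[q3]#a  (head at position 5)

After 7 steps, the head is at position 5.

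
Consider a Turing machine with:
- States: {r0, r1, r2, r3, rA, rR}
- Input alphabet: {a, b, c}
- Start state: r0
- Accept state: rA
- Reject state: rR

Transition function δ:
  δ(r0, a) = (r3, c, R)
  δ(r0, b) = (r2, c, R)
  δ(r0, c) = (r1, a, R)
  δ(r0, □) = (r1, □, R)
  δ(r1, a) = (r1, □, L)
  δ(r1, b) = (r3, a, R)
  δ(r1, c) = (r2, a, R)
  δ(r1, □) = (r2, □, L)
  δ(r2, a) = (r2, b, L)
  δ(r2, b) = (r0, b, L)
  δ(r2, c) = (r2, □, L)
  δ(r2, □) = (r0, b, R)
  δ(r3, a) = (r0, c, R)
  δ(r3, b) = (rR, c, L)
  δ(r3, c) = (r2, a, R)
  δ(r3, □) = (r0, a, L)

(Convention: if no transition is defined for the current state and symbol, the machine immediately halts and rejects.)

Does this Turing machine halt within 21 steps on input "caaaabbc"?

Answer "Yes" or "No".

Execution trace:
Initial: [r0]caaaabbc
Step 1: δ(r0, c) = (r1, a, R) → a[r1]aaaabbc
Step 2: δ(r1, a) = (r1, □, L) → [r1]a□aaabbc
Step 3: δ(r1, a) = (r1, □, L) → [r1]□□□aaabbc
Step 4: δ(r1, □) = (r2, □, L) → [r2]□□□□aaabbc
Step 5: δ(r2, □) = (r0, b, R) → b[r0]□□□aaabbc
Step 6: δ(r0, □) = (r1, □, R) → b□[r1]□□aaabbc
Step 7: δ(r1, □) = (r2, □, L) → b[r2]□□□aaabbc
Step 8: δ(r2, □) = (r0, b, R) → bb[r0]□□aaabbc
Step 9: δ(r0, □) = (r1, □, R) → bb□[r1]□aaabbc
Step 10: δ(r1, □) = (r2, □, L) → bb[r2]□□aaabbc
Step 11: δ(r2, □) = (r0, b, R) → bbb[r0]□aaabbc
Step 12: δ(r0, □) = (r1, □, R) → bbb□[r1]aaabbc
Step 13: δ(r1, a) = (r1, □, L) → bbb[r1]□□aabbc
Step 14: δ(r1, □) = (r2, □, L) → bb[r2]b□□aabbc
Step 15: δ(r2, b) = (r0, b, L) → b[r0]bb□□aabbc
Step 16: δ(r0, b) = (r2, c, R) → bc[r2]b□□aabbc
Step 17: δ(r2, b) = (r0, b, L) → b[r0]cb□□aabbc
Step 18: δ(r0, c) = (r1, a, R) → ba[r1]b□□aabbc
Step 19: δ(r1, b) = (r3, a, R) → baa[r3]□□aabbc
Step 20: δ(r3, □) = (r0, a, L) → ba[r0]aa□aabbc
Step 21: δ(r0, a) = (r3, c, R) → bac[r3]a□aabbc

The machine has not reached a halting state after 21 steps.
The machine did not halt within the 21-step bound.

Answer: No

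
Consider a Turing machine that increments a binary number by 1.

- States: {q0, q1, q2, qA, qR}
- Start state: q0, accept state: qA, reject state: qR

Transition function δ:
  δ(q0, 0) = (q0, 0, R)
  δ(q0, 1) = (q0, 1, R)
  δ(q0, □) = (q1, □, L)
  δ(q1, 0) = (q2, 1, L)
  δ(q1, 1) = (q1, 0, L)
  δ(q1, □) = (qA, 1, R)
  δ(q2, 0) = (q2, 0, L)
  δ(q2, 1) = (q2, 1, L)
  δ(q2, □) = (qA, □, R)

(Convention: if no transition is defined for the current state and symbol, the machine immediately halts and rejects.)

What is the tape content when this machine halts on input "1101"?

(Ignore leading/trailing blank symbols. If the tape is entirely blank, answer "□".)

Execution trace:
Initial: [q0]1101
Step 1: δ(q0, 1) = (q0, 1, R) → 1[q0]101
Step 2: δ(q0, 1) = (q0, 1, R) → 11[q0]01
Step 3: δ(q0, 0) = (q0, 0, R) → 110[q0]1
Step 4: δ(q0, 1) = (q0, 1, R) → 1101[q0]□
Step 5: δ(q0, □) = (q1, □, L) → 110[q1]1□
Step 6: δ(q1, 1) = (q1, 0, L) → 11[q1]00□
Step 7: δ(q1, 0) = (q2, 1, L) → 1[q2]110□
Step 8: δ(q2, 1) = (q2, 1, L) → [q2]1110□
Step 9: δ(q2, 1) = (q2, 1, L) → [q2]□1110□
Step 10: δ(q2, □) = (qA, □, R) → □[qA]1110□

The machine reaches the accept state qA and halts.

Final tape (ignoring leading/trailing blanks): 1110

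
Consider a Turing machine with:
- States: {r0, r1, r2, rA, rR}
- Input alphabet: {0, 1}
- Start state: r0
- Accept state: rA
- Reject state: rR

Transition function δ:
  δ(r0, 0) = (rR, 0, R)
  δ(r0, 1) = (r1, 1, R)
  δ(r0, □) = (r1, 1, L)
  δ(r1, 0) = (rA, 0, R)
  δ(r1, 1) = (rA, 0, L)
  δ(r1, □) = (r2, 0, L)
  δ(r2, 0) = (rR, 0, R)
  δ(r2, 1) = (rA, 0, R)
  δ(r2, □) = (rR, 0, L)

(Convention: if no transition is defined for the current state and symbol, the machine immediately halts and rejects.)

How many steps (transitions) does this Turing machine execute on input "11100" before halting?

Execution trace:
Initial: [r0]11100
Step 1: δ(r0, 1) = (r1, 1, R) → 1[r1]1100
Step 2: δ(r1, 1) = (rA, 0, L) → [rA]10100

The machine reaches the accept state rA and halts.

The machine executed 2 steps before halting.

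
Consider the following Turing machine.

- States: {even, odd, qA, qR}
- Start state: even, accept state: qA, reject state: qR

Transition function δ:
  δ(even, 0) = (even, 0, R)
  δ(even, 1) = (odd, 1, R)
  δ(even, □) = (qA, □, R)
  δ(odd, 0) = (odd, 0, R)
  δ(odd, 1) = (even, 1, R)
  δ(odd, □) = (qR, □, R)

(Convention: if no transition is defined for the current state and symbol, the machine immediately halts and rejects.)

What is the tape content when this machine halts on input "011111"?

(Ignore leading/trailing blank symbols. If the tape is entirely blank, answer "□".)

Execution trace:
Initial: [even]011111
Step 1: δ(even, 0) = (even, 0, R) → 0[even]11111
Step 2: δ(even, 1) = (odd, 1, R) → 01[odd]1111
Step 3: δ(odd, 1) = (even, 1, R) → 011[even]111
Step 4: δ(even, 1) = (odd, 1, R) → 0111[odd]11
Step 5: δ(odd, 1) = (even, 1, R) → 01111[even]1
Step 6: δ(even, 1) = (odd, 1, R) → 011111[odd]□
Step 7: δ(odd, □) = (qR, □, R) → 011111□[qR]□

The machine reaches the reject state qR and halts.

Final tape (ignoring leading/trailing blanks): 011111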